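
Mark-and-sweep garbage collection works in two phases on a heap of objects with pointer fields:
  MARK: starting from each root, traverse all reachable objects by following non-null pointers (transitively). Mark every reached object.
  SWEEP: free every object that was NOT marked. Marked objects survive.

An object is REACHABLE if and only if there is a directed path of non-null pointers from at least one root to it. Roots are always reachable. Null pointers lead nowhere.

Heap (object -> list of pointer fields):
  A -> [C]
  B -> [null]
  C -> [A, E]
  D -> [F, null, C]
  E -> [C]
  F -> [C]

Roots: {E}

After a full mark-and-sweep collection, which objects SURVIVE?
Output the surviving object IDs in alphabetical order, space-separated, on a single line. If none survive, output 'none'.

Roots: E
Mark E: refs=C, marked=E
Mark C: refs=A E, marked=C E
Mark A: refs=C, marked=A C E
Unmarked (collected): B D F

Answer: A C E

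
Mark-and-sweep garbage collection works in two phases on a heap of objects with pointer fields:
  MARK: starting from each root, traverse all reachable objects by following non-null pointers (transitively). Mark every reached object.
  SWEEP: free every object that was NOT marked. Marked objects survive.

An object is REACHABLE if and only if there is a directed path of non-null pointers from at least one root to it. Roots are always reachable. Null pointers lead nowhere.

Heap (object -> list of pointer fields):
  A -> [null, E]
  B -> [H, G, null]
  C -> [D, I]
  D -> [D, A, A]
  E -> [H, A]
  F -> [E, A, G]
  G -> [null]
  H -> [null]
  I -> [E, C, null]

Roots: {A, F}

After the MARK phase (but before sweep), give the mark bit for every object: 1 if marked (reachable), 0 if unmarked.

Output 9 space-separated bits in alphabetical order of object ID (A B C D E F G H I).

Roots: A F
Mark A: refs=null E, marked=A
Mark F: refs=E A G, marked=A F
Mark E: refs=H A, marked=A E F
Mark G: refs=null, marked=A E F G
Mark H: refs=null, marked=A E F G H
Unmarked (collected): B C D I

Answer: 1 0 0 0 1 1 1 1 0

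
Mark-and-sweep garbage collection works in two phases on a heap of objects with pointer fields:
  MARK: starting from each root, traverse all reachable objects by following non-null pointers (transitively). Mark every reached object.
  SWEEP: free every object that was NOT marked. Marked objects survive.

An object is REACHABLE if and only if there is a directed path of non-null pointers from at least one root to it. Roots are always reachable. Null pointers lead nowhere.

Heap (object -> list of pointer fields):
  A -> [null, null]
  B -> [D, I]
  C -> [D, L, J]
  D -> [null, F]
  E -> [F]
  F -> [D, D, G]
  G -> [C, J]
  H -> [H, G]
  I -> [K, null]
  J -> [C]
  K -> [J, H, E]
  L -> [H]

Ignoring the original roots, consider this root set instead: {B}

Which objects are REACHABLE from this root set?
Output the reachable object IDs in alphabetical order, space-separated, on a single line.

Answer: B C D E F G H I J K L

Derivation:
Roots: B
Mark B: refs=D I, marked=B
Mark D: refs=null F, marked=B D
Mark I: refs=K null, marked=B D I
Mark F: refs=D D G, marked=B D F I
Mark K: refs=J H E, marked=B D F I K
Mark G: refs=C J, marked=B D F G I K
Mark J: refs=C, marked=B D F G I J K
Mark H: refs=H G, marked=B D F G H I J K
Mark E: refs=F, marked=B D E F G H I J K
Mark C: refs=D L J, marked=B C D E F G H I J K
Mark L: refs=H, marked=B C D E F G H I J K L
Unmarked (collected): A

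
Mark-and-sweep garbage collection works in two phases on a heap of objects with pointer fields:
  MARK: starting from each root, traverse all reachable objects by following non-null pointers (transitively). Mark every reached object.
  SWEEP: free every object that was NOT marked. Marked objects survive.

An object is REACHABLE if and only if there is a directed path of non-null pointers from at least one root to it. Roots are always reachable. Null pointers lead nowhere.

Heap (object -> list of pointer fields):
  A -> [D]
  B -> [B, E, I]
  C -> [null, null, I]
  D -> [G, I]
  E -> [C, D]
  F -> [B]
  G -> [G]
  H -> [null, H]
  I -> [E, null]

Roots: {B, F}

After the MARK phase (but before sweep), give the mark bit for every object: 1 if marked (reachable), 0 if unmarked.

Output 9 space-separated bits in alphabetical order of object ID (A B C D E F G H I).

Answer: 0 1 1 1 1 1 1 0 1

Derivation:
Roots: B F
Mark B: refs=B E I, marked=B
Mark F: refs=B, marked=B F
Mark E: refs=C D, marked=B E F
Mark I: refs=E null, marked=B E F I
Mark C: refs=null null I, marked=B C E F I
Mark D: refs=G I, marked=B C D E F I
Mark G: refs=G, marked=B C D E F G I
Unmarked (collected): A H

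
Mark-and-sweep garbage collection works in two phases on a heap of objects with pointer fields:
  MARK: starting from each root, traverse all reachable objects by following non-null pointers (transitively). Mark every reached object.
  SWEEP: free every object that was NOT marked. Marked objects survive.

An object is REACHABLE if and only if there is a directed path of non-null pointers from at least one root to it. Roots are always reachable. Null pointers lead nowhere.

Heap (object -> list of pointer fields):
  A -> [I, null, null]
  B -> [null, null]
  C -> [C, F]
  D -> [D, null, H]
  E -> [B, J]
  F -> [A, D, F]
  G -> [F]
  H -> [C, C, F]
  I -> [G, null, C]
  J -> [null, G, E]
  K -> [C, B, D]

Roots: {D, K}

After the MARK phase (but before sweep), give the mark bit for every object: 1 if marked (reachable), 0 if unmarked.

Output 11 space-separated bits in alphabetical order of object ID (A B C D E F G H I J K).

Roots: D K
Mark D: refs=D null H, marked=D
Mark K: refs=C B D, marked=D K
Mark H: refs=C C F, marked=D H K
Mark C: refs=C F, marked=C D H K
Mark B: refs=null null, marked=B C D H K
Mark F: refs=A D F, marked=B C D F H K
Mark A: refs=I null null, marked=A B C D F H K
Mark I: refs=G null C, marked=A B C D F H I K
Mark G: refs=F, marked=A B C D F G H I K
Unmarked (collected): E J

Answer: 1 1 1 1 0 1 1 1 1 0 1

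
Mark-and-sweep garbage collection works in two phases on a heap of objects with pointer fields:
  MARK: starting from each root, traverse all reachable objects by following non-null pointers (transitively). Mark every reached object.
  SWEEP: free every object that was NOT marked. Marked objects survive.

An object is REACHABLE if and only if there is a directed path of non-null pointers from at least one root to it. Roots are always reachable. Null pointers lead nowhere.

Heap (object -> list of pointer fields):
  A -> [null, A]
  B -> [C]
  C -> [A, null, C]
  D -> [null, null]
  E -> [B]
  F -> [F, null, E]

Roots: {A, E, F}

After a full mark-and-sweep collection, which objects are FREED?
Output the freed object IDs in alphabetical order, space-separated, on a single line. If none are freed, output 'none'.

Roots: A E F
Mark A: refs=null A, marked=A
Mark E: refs=B, marked=A E
Mark F: refs=F null E, marked=A E F
Mark B: refs=C, marked=A B E F
Mark C: refs=A null C, marked=A B C E F
Unmarked (collected): D

Answer: D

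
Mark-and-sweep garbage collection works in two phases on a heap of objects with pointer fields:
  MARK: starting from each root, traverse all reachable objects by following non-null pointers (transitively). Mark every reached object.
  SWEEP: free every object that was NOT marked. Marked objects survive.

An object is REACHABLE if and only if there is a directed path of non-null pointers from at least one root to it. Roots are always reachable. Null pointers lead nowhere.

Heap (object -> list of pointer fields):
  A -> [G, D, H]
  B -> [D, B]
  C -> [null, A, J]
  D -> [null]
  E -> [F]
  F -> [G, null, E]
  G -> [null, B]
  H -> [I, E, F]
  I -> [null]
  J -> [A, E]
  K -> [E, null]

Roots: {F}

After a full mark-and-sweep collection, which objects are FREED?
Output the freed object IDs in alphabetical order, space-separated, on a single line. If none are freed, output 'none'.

Answer: A C H I J K

Derivation:
Roots: F
Mark F: refs=G null E, marked=F
Mark G: refs=null B, marked=F G
Mark E: refs=F, marked=E F G
Mark B: refs=D B, marked=B E F G
Mark D: refs=null, marked=B D E F G
Unmarked (collected): A C H I J K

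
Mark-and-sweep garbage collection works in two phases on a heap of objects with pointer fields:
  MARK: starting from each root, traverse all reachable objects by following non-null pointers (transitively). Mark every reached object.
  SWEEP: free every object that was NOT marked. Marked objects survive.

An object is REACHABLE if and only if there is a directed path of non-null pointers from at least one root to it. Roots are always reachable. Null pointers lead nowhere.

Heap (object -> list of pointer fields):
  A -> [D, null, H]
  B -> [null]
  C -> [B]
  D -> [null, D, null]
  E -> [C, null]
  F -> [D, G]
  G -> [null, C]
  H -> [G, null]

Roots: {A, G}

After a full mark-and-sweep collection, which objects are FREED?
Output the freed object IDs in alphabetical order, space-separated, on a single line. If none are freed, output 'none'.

Roots: A G
Mark A: refs=D null H, marked=A
Mark G: refs=null C, marked=A G
Mark D: refs=null D null, marked=A D G
Mark H: refs=G null, marked=A D G H
Mark C: refs=B, marked=A C D G H
Mark B: refs=null, marked=A B C D G H
Unmarked (collected): E F

Answer: E F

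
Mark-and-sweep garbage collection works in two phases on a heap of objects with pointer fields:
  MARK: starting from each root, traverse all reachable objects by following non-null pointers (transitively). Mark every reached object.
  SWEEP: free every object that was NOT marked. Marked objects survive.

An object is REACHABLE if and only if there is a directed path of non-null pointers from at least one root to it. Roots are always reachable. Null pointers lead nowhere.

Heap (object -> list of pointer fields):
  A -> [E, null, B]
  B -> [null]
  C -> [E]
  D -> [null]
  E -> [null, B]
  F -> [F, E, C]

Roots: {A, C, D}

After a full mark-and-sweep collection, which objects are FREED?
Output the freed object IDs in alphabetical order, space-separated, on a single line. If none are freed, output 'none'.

Answer: F

Derivation:
Roots: A C D
Mark A: refs=E null B, marked=A
Mark C: refs=E, marked=A C
Mark D: refs=null, marked=A C D
Mark E: refs=null B, marked=A C D E
Mark B: refs=null, marked=A B C D E
Unmarked (collected): F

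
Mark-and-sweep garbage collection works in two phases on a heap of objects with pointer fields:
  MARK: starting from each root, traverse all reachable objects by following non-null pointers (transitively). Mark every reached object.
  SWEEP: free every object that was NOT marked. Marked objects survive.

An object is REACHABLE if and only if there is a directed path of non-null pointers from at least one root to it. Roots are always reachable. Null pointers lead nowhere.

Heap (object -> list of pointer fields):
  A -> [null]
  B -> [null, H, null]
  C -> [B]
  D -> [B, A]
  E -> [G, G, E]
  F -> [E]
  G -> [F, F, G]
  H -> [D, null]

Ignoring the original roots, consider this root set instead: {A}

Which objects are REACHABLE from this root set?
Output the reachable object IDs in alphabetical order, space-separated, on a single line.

Answer: A

Derivation:
Roots: A
Mark A: refs=null, marked=A
Unmarked (collected): B C D E F G H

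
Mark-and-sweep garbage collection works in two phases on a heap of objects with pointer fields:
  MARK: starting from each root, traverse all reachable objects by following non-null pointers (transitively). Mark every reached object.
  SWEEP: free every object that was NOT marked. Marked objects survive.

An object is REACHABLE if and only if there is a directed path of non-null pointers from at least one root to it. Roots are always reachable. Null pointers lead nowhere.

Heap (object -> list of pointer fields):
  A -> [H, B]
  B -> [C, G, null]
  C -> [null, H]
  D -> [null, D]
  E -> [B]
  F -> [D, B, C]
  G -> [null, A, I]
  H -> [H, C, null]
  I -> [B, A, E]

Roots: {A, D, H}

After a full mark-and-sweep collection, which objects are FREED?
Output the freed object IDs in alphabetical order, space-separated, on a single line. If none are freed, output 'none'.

Roots: A D H
Mark A: refs=H B, marked=A
Mark D: refs=null D, marked=A D
Mark H: refs=H C null, marked=A D H
Mark B: refs=C G null, marked=A B D H
Mark C: refs=null H, marked=A B C D H
Mark G: refs=null A I, marked=A B C D G H
Mark I: refs=B A E, marked=A B C D G H I
Mark E: refs=B, marked=A B C D E G H I
Unmarked (collected): F

Answer: F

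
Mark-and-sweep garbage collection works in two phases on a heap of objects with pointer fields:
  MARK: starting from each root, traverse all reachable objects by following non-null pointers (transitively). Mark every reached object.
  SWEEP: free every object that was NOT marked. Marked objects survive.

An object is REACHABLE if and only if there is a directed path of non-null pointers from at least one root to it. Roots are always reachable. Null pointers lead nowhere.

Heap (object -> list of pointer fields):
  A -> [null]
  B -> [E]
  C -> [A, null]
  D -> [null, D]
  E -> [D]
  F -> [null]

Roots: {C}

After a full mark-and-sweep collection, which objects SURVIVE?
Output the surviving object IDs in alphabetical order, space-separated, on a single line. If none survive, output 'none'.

Roots: C
Mark C: refs=A null, marked=C
Mark A: refs=null, marked=A C
Unmarked (collected): B D E F

Answer: A C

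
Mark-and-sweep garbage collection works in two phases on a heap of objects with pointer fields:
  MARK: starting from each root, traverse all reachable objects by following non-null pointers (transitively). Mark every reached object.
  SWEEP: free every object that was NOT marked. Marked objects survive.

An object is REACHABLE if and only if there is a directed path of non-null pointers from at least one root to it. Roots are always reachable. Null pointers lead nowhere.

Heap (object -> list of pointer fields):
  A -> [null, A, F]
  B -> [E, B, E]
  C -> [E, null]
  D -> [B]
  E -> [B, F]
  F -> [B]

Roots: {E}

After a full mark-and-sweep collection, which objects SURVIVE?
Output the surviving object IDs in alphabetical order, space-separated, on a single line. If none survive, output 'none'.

Roots: E
Mark E: refs=B F, marked=E
Mark B: refs=E B E, marked=B E
Mark F: refs=B, marked=B E F
Unmarked (collected): A C D

Answer: B E F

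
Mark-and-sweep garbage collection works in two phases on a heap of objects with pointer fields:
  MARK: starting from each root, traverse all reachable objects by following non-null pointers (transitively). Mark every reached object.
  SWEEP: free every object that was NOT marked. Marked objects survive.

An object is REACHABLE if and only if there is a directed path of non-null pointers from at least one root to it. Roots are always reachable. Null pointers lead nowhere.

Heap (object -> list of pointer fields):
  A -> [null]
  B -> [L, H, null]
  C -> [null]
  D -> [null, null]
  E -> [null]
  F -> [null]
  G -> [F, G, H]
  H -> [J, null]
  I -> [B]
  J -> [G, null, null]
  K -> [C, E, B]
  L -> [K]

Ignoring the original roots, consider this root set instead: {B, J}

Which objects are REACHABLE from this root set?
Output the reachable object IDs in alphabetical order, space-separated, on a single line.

Roots: B J
Mark B: refs=L H null, marked=B
Mark J: refs=G null null, marked=B J
Mark L: refs=K, marked=B J L
Mark H: refs=J null, marked=B H J L
Mark G: refs=F G H, marked=B G H J L
Mark K: refs=C E B, marked=B G H J K L
Mark F: refs=null, marked=B F G H J K L
Mark C: refs=null, marked=B C F G H J K L
Mark E: refs=null, marked=B C E F G H J K L
Unmarked (collected): A D I

Answer: B C E F G H J K L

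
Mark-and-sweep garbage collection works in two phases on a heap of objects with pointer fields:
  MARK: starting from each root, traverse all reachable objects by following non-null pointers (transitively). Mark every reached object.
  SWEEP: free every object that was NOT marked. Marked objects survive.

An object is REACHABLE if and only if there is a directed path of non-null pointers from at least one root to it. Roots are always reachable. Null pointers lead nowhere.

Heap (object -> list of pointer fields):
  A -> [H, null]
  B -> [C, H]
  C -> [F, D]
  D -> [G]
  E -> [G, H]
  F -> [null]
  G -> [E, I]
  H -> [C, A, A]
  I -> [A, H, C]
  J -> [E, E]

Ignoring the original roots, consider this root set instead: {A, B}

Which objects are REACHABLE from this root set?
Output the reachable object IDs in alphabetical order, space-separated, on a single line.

Answer: A B C D E F G H I

Derivation:
Roots: A B
Mark A: refs=H null, marked=A
Mark B: refs=C H, marked=A B
Mark H: refs=C A A, marked=A B H
Mark C: refs=F D, marked=A B C H
Mark F: refs=null, marked=A B C F H
Mark D: refs=G, marked=A B C D F H
Mark G: refs=E I, marked=A B C D F G H
Mark E: refs=G H, marked=A B C D E F G H
Mark I: refs=A H C, marked=A B C D E F G H I
Unmarked (collected): J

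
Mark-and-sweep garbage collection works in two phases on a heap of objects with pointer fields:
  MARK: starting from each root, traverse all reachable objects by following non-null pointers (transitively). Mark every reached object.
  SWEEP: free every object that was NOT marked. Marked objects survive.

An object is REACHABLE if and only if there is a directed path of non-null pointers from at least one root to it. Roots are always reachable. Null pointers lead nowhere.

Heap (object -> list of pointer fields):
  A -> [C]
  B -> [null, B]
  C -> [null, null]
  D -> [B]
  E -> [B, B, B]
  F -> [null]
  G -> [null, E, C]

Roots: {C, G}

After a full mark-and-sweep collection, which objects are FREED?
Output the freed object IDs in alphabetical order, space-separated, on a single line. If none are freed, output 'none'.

Roots: C G
Mark C: refs=null null, marked=C
Mark G: refs=null E C, marked=C G
Mark E: refs=B B B, marked=C E G
Mark B: refs=null B, marked=B C E G
Unmarked (collected): A D F

Answer: A D F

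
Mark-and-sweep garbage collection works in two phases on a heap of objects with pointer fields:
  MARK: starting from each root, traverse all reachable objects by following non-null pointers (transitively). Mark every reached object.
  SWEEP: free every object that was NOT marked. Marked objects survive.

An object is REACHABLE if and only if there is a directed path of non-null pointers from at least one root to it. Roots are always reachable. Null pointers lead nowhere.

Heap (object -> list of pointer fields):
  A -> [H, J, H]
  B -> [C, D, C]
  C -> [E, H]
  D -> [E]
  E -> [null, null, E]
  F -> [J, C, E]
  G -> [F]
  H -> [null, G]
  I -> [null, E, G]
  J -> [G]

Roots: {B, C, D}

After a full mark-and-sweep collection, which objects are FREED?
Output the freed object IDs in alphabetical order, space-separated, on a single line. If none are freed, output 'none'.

Answer: A I

Derivation:
Roots: B C D
Mark B: refs=C D C, marked=B
Mark C: refs=E H, marked=B C
Mark D: refs=E, marked=B C D
Mark E: refs=null null E, marked=B C D E
Mark H: refs=null G, marked=B C D E H
Mark G: refs=F, marked=B C D E G H
Mark F: refs=J C E, marked=B C D E F G H
Mark J: refs=G, marked=B C D E F G H J
Unmarked (collected): A I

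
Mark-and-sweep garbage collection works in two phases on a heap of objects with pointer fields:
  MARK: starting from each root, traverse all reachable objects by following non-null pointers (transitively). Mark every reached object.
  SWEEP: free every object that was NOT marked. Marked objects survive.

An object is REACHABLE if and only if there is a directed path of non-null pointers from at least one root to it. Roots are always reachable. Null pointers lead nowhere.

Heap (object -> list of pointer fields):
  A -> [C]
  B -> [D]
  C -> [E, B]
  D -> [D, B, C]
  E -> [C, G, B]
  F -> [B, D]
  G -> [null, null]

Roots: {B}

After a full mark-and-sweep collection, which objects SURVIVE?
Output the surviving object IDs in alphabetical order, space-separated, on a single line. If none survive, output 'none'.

Roots: B
Mark B: refs=D, marked=B
Mark D: refs=D B C, marked=B D
Mark C: refs=E B, marked=B C D
Mark E: refs=C G B, marked=B C D E
Mark G: refs=null null, marked=B C D E G
Unmarked (collected): A F

Answer: B C D E G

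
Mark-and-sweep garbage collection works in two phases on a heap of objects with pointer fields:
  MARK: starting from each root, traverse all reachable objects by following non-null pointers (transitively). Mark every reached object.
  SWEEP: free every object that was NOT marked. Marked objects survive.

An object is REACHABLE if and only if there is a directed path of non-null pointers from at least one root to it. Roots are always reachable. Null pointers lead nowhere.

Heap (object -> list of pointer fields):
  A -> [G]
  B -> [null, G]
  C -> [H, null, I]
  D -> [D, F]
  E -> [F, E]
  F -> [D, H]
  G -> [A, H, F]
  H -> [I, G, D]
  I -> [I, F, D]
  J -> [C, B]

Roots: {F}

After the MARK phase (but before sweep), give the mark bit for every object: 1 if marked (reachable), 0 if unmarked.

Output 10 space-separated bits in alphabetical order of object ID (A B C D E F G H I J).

Roots: F
Mark F: refs=D H, marked=F
Mark D: refs=D F, marked=D F
Mark H: refs=I G D, marked=D F H
Mark I: refs=I F D, marked=D F H I
Mark G: refs=A H F, marked=D F G H I
Mark A: refs=G, marked=A D F G H I
Unmarked (collected): B C E J

Answer: 1 0 0 1 0 1 1 1 1 0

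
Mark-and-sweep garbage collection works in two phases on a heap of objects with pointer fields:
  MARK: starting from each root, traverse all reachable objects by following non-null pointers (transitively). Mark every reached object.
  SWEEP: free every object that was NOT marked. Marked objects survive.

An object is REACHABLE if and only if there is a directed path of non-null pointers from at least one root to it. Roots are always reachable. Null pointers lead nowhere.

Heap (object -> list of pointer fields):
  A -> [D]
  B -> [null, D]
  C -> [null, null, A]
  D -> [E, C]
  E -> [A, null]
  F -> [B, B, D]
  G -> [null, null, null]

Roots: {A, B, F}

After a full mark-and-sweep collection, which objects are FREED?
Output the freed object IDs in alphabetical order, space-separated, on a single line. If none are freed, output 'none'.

Roots: A B F
Mark A: refs=D, marked=A
Mark B: refs=null D, marked=A B
Mark F: refs=B B D, marked=A B F
Mark D: refs=E C, marked=A B D F
Mark E: refs=A null, marked=A B D E F
Mark C: refs=null null A, marked=A B C D E F
Unmarked (collected): G

Answer: G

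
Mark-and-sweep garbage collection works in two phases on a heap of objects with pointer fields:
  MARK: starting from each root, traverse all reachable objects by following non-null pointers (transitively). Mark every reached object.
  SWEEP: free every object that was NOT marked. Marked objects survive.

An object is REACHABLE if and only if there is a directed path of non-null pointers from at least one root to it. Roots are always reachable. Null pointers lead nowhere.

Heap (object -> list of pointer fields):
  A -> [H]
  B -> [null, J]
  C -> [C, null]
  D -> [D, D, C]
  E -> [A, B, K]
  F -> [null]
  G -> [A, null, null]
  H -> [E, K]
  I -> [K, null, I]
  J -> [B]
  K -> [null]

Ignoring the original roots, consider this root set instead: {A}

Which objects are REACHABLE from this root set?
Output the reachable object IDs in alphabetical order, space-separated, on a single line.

Answer: A B E H J K

Derivation:
Roots: A
Mark A: refs=H, marked=A
Mark H: refs=E K, marked=A H
Mark E: refs=A B K, marked=A E H
Mark K: refs=null, marked=A E H K
Mark B: refs=null J, marked=A B E H K
Mark J: refs=B, marked=A B E H J K
Unmarked (collected): C D F G I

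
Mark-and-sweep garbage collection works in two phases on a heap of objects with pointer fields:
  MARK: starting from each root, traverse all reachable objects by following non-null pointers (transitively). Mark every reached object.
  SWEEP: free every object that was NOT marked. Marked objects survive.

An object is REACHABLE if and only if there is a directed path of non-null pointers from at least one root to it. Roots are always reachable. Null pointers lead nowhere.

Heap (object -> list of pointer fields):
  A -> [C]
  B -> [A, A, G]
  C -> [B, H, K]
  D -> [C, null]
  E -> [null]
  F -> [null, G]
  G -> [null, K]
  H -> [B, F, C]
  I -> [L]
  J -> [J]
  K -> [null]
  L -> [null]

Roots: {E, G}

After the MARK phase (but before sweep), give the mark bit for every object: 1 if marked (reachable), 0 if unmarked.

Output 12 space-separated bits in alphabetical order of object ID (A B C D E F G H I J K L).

Roots: E G
Mark E: refs=null, marked=E
Mark G: refs=null K, marked=E G
Mark K: refs=null, marked=E G K
Unmarked (collected): A B C D F H I J L

Answer: 0 0 0 0 1 0 1 0 0 0 1 0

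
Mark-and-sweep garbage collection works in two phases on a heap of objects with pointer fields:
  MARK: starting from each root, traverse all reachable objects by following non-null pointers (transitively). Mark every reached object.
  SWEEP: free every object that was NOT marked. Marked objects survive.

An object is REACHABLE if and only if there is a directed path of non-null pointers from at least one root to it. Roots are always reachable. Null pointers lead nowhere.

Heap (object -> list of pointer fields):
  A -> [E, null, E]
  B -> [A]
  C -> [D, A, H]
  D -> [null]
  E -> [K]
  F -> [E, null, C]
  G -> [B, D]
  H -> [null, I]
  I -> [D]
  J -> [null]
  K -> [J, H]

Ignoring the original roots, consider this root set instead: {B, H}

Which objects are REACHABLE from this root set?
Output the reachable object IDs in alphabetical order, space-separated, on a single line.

Answer: A B D E H I J K

Derivation:
Roots: B H
Mark B: refs=A, marked=B
Mark H: refs=null I, marked=B H
Mark A: refs=E null E, marked=A B H
Mark I: refs=D, marked=A B H I
Mark E: refs=K, marked=A B E H I
Mark D: refs=null, marked=A B D E H I
Mark K: refs=J H, marked=A B D E H I K
Mark J: refs=null, marked=A B D E H I J K
Unmarked (collected): C F G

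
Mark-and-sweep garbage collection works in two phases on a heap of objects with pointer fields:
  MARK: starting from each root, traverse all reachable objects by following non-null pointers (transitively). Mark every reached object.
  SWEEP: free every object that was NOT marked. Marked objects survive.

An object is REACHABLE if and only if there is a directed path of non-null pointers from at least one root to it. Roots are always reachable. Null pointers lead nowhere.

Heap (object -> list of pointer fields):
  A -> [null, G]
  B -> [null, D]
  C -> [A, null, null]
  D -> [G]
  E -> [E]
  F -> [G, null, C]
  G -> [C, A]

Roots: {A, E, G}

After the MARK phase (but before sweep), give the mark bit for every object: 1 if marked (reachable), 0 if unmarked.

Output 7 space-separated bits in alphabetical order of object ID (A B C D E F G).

Roots: A E G
Mark A: refs=null G, marked=A
Mark E: refs=E, marked=A E
Mark G: refs=C A, marked=A E G
Mark C: refs=A null null, marked=A C E G
Unmarked (collected): B D F

Answer: 1 0 1 0 1 0 1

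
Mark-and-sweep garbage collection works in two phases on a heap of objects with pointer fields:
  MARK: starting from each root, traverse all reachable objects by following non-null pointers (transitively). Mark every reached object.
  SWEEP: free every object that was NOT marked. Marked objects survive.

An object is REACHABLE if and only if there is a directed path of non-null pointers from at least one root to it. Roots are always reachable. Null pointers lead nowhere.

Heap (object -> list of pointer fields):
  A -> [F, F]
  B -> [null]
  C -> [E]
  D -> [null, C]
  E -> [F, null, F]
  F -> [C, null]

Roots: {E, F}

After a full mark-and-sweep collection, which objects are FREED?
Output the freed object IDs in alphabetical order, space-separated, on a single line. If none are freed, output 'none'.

Answer: A B D

Derivation:
Roots: E F
Mark E: refs=F null F, marked=E
Mark F: refs=C null, marked=E F
Mark C: refs=E, marked=C E F
Unmarked (collected): A B D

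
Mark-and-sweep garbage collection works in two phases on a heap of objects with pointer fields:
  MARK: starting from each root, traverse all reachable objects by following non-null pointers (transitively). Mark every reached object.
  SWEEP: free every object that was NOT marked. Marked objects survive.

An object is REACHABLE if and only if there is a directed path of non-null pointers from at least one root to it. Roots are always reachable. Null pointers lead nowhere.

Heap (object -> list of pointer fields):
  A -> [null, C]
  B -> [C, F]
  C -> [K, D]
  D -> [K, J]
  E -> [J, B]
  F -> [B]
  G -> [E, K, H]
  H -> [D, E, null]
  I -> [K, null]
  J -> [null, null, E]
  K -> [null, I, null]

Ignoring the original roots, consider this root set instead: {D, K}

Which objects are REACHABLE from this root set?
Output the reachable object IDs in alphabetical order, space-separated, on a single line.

Roots: D K
Mark D: refs=K J, marked=D
Mark K: refs=null I null, marked=D K
Mark J: refs=null null E, marked=D J K
Mark I: refs=K null, marked=D I J K
Mark E: refs=J B, marked=D E I J K
Mark B: refs=C F, marked=B D E I J K
Mark C: refs=K D, marked=B C D E I J K
Mark F: refs=B, marked=B C D E F I J K
Unmarked (collected): A G H

Answer: B C D E F I J K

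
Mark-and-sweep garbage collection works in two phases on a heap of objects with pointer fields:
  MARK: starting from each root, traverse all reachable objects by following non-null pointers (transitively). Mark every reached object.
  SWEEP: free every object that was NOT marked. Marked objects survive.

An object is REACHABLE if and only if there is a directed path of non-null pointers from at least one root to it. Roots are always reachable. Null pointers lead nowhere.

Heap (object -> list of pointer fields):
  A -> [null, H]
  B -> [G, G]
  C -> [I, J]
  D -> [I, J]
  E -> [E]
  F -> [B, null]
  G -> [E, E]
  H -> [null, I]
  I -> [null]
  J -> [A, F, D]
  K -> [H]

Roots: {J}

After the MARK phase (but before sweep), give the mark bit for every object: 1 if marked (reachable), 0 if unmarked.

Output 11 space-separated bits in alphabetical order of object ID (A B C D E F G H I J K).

Answer: 1 1 0 1 1 1 1 1 1 1 0

Derivation:
Roots: J
Mark J: refs=A F D, marked=J
Mark A: refs=null H, marked=A J
Mark F: refs=B null, marked=A F J
Mark D: refs=I J, marked=A D F J
Mark H: refs=null I, marked=A D F H J
Mark B: refs=G G, marked=A B D F H J
Mark I: refs=null, marked=A B D F H I J
Mark G: refs=E E, marked=A B D F G H I J
Mark E: refs=E, marked=A B D E F G H I J
Unmarked (collected): C K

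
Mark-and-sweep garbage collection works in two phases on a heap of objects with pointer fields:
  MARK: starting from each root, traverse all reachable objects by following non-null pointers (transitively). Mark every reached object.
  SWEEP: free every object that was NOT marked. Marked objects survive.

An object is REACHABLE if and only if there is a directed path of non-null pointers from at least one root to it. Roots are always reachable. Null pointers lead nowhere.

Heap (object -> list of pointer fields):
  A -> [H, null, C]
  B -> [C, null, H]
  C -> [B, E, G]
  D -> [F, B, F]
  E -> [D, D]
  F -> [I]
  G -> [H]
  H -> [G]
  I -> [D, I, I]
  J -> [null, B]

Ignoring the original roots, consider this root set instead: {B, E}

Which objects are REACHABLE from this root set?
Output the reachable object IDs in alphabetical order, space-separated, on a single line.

Roots: B E
Mark B: refs=C null H, marked=B
Mark E: refs=D D, marked=B E
Mark C: refs=B E G, marked=B C E
Mark H: refs=G, marked=B C E H
Mark D: refs=F B F, marked=B C D E H
Mark G: refs=H, marked=B C D E G H
Mark F: refs=I, marked=B C D E F G H
Mark I: refs=D I I, marked=B C D E F G H I
Unmarked (collected): A J

Answer: B C D E F G H I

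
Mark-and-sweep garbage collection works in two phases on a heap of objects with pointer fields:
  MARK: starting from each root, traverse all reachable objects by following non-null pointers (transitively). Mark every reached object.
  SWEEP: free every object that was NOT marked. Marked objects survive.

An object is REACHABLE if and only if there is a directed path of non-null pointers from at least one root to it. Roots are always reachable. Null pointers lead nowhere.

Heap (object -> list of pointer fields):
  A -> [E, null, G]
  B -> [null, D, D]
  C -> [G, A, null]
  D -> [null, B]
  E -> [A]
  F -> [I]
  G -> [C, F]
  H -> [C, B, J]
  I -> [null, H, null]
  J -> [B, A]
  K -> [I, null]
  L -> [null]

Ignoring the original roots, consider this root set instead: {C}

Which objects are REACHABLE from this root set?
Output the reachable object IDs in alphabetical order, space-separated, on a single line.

Roots: C
Mark C: refs=G A null, marked=C
Mark G: refs=C F, marked=C G
Mark A: refs=E null G, marked=A C G
Mark F: refs=I, marked=A C F G
Mark E: refs=A, marked=A C E F G
Mark I: refs=null H null, marked=A C E F G I
Mark H: refs=C B J, marked=A C E F G H I
Mark B: refs=null D D, marked=A B C E F G H I
Mark J: refs=B A, marked=A B C E F G H I J
Mark D: refs=null B, marked=A B C D E F G H I J
Unmarked (collected): K L

Answer: A B C D E F G H I J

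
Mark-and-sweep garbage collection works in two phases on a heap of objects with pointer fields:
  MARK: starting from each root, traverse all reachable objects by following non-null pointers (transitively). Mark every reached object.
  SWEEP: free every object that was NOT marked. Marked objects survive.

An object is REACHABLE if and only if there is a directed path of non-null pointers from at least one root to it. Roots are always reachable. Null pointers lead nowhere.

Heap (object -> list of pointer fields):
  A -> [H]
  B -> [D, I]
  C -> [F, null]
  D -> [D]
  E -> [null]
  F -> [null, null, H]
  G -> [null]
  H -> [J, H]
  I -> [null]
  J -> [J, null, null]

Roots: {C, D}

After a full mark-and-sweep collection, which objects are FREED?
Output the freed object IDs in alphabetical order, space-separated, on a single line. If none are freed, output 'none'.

Roots: C D
Mark C: refs=F null, marked=C
Mark D: refs=D, marked=C D
Mark F: refs=null null H, marked=C D F
Mark H: refs=J H, marked=C D F H
Mark J: refs=J null null, marked=C D F H J
Unmarked (collected): A B E G I

Answer: A B E G I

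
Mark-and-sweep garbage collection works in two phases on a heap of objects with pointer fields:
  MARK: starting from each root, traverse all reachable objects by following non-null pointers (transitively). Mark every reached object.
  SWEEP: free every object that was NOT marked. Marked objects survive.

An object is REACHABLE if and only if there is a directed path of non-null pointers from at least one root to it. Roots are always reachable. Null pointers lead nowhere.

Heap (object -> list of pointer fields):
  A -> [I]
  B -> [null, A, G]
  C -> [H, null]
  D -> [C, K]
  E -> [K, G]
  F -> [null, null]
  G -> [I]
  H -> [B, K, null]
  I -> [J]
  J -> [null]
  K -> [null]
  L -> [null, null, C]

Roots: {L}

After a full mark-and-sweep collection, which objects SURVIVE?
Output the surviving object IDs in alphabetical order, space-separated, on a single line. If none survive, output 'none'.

Roots: L
Mark L: refs=null null C, marked=L
Mark C: refs=H null, marked=C L
Mark H: refs=B K null, marked=C H L
Mark B: refs=null A G, marked=B C H L
Mark K: refs=null, marked=B C H K L
Mark A: refs=I, marked=A B C H K L
Mark G: refs=I, marked=A B C G H K L
Mark I: refs=J, marked=A B C G H I K L
Mark J: refs=null, marked=A B C G H I J K L
Unmarked (collected): D E F

Answer: A B C G H I J K L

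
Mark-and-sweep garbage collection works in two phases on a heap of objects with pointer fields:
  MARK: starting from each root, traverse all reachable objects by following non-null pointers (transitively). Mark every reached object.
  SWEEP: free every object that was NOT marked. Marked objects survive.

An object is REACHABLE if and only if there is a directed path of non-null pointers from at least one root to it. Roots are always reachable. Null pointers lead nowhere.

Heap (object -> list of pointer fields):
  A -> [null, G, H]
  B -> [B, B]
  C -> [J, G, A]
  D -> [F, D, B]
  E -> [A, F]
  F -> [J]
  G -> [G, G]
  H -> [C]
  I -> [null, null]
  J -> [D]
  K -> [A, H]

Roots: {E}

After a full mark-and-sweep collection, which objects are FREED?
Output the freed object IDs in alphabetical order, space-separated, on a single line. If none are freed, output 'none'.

Answer: I K

Derivation:
Roots: E
Mark E: refs=A F, marked=E
Mark A: refs=null G H, marked=A E
Mark F: refs=J, marked=A E F
Mark G: refs=G G, marked=A E F G
Mark H: refs=C, marked=A E F G H
Mark J: refs=D, marked=A E F G H J
Mark C: refs=J G A, marked=A C E F G H J
Mark D: refs=F D B, marked=A C D E F G H J
Mark B: refs=B B, marked=A B C D E F G H J
Unmarked (collected): I K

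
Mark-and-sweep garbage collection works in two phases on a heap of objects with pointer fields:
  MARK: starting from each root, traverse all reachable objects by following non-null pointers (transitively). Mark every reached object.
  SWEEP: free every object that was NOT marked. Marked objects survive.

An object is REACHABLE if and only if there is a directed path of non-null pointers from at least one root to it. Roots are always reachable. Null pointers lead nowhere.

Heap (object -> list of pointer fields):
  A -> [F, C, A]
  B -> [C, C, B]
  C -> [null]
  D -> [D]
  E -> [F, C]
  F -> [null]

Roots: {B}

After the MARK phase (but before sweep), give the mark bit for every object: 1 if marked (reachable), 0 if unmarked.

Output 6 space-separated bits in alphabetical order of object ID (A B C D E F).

Answer: 0 1 1 0 0 0

Derivation:
Roots: B
Mark B: refs=C C B, marked=B
Mark C: refs=null, marked=B C
Unmarked (collected): A D E F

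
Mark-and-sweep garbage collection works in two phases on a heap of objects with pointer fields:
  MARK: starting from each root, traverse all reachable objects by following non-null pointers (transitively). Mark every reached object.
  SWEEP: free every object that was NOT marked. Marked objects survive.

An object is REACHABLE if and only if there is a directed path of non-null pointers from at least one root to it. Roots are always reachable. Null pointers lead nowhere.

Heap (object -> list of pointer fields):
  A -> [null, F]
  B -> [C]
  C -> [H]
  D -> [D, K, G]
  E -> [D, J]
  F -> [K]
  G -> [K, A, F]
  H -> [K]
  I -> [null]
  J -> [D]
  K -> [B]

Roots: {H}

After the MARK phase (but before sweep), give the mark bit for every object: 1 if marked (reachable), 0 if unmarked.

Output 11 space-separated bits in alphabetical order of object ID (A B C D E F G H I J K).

Answer: 0 1 1 0 0 0 0 1 0 0 1

Derivation:
Roots: H
Mark H: refs=K, marked=H
Mark K: refs=B, marked=H K
Mark B: refs=C, marked=B H K
Mark C: refs=H, marked=B C H K
Unmarked (collected): A D E F G I J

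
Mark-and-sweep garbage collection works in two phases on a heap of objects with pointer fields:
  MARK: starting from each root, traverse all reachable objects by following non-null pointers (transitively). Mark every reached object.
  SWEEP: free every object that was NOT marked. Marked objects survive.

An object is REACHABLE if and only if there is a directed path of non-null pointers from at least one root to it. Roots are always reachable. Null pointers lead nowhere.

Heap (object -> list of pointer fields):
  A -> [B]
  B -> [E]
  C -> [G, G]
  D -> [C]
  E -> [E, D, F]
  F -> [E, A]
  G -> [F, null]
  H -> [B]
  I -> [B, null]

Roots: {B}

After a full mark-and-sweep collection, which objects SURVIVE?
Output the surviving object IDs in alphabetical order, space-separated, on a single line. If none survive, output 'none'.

Roots: B
Mark B: refs=E, marked=B
Mark E: refs=E D F, marked=B E
Mark D: refs=C, marked=B D E
Mark F: refs=E A, marked=B D E F
Mark C: refs=G G, marked=B C D E F
Mark A: refs=B, marked=A B C D E F
Mark G: refs=F null, marked=A B C D E F G
Unmarked (collected): H I

Answer: A B C D E F G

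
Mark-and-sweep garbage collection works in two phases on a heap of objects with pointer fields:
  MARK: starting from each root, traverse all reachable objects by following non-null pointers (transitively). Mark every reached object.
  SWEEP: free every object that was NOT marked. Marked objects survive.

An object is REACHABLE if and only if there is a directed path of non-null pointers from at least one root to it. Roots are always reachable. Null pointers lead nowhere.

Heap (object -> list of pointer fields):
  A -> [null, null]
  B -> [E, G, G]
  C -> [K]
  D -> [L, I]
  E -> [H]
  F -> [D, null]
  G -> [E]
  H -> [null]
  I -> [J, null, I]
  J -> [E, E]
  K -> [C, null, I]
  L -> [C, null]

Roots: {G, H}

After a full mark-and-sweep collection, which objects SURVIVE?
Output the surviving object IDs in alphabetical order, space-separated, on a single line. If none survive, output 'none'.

Roots: G H
Mark G: refs=E, marked=G
Mark H: refs=null, marked=G H
Mark E: refs=H, marked=E G H
Unmarked (collected): A B C D F I J K L

Answer: E G H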